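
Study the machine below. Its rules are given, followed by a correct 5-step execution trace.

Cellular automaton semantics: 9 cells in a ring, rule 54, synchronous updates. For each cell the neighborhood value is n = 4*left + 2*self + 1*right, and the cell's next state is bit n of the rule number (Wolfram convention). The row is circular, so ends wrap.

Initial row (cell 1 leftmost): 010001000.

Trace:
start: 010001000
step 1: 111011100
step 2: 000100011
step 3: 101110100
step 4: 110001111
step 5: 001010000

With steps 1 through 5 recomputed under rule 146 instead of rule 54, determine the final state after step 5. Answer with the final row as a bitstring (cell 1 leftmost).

(re-executing steps 1..5 under rule 146; state before step 1: 010001000)
step 1: 101010100
step 2: 000000011
step 3: 100000100
step 4: 010001011
step 5: 001010000

001010000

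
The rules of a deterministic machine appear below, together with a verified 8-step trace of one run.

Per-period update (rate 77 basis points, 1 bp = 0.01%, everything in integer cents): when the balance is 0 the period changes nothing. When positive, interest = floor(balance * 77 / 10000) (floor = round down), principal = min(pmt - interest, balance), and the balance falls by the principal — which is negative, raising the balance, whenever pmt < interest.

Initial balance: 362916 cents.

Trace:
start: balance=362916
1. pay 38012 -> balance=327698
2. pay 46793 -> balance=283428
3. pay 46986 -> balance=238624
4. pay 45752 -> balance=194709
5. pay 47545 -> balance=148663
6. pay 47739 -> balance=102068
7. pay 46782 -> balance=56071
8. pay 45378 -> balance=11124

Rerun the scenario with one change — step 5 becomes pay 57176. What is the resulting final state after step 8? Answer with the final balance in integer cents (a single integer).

(re-executing from step 5 with the substitution; state before step 5: balance=194709)
5. pay 57176 -> balance=139032
6. pay 47739 -> balance=92363
7. pay 46782 -> balance=46292
8. pay 45378 -> balance=1270

1270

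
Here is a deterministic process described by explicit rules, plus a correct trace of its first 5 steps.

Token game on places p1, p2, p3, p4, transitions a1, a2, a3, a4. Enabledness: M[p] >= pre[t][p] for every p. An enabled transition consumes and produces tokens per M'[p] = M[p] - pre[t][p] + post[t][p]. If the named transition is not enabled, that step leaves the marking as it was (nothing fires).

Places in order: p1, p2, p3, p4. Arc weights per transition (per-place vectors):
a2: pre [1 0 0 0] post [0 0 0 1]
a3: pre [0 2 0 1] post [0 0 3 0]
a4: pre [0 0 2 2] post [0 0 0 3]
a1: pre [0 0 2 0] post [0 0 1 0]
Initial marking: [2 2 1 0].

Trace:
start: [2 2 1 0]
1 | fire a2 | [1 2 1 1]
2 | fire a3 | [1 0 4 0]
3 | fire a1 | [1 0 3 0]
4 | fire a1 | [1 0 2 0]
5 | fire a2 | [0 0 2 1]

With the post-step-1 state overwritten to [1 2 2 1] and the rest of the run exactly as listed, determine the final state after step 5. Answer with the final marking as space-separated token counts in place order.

state after step 1 := [1 2 2 1]
2 | fire a3 | [1 0 5 0]
3 | fire a1 | [1 0 4 0]
4 | fire a1 | [1 0 3 0]
5 | fire a2 | [0 0 3 1]

0 0 3 1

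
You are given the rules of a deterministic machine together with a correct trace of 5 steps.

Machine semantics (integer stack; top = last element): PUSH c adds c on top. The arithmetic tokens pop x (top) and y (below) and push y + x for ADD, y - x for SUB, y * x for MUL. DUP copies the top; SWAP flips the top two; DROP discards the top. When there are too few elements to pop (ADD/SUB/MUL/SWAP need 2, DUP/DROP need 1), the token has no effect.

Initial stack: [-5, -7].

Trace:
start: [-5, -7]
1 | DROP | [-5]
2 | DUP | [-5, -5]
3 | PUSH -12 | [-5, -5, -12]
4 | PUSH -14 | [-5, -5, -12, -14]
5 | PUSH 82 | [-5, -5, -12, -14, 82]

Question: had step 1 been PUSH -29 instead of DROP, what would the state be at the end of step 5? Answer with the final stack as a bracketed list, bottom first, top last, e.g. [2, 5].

[-5, -7, -29, -29, -12, -14, 82]

(re-executing from step 1 with the substitution; state before step 1: [-5, -7])
1 | PUSH -29 | [-5, -7, -29]
2 | DUP | [-5, -7, -29, -29]
3 | PUSH -12 | [-5, -7, -29, -29, -12]
4 | PUSH -14 | [-5, -7, -29, -29, -12, -14]
5 | PUSH 82 | [-5, -7, -29, -29, -12, -14, 82]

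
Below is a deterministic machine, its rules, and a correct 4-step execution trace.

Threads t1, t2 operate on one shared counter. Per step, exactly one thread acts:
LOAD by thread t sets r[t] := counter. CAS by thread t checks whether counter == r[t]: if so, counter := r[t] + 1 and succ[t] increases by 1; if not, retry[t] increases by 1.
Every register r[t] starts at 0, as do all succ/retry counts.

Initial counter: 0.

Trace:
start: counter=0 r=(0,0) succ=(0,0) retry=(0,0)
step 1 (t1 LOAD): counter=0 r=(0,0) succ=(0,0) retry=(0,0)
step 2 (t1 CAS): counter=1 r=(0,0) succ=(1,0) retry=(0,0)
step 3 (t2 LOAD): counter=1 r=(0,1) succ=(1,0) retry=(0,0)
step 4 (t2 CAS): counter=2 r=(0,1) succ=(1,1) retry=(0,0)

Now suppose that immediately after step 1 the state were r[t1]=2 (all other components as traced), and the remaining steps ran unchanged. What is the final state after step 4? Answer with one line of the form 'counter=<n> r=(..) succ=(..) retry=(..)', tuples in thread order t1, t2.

counter=1 r=(2,0) succ=(0,1) retry=(1,0)

state after step 1 := counter=0 r=(2,0) succ=(0,0) retry=(0,0)
step 2 (t1 CAS): counter=0 r=(2,0) succ=(0,0) retry=(1,0)
step 3 (t2 LOAD): counter=0 r=(2,0) succ=(0,0) retry=(1,0)
step 4 (t2 CAS): counter=1 r=(2,0) succ=(0,1) retry=(1,0)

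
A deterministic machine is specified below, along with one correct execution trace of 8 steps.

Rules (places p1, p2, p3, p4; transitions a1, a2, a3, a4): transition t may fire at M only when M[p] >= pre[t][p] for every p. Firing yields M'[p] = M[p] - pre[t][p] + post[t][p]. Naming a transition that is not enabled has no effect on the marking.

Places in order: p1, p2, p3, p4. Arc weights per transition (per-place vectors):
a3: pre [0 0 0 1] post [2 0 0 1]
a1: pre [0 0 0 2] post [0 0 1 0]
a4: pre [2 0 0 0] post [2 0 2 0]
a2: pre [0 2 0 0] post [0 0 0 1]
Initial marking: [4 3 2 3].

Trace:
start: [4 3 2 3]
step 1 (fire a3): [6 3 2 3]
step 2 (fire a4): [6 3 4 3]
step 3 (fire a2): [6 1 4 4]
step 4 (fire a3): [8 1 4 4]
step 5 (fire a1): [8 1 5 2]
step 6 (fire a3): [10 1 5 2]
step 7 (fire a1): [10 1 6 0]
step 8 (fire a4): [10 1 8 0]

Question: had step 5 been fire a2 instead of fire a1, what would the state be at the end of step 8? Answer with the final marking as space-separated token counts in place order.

(re-executing from step 5 with the substitution; state before step 5: [8 1 4 4])
step 5 (fire a2): [8 1 4 4]
step 6 (fire a3): [10 1 4 4]
step 7 (fire a1): [10 1 5 2]
step 8 (fire a4): [10 1 7 2]

10 1 7 2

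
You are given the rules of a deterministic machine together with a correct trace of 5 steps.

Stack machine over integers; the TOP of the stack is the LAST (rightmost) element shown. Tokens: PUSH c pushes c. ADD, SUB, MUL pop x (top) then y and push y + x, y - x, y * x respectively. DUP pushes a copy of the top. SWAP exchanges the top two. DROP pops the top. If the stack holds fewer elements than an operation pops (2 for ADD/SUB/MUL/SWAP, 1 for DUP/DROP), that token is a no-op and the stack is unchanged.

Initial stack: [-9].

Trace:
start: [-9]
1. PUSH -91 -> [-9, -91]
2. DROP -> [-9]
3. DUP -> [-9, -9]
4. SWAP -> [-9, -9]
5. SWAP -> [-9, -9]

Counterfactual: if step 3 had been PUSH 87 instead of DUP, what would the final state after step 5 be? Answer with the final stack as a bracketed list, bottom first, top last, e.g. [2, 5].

[-9, 87]

(re-executing from step 3 with the substitution; state before step 3: [-9])
3. PUSH 87 -> [-9, 87]
4. SWAP -> [87, -9]
5. SWAP -> [-9, 87]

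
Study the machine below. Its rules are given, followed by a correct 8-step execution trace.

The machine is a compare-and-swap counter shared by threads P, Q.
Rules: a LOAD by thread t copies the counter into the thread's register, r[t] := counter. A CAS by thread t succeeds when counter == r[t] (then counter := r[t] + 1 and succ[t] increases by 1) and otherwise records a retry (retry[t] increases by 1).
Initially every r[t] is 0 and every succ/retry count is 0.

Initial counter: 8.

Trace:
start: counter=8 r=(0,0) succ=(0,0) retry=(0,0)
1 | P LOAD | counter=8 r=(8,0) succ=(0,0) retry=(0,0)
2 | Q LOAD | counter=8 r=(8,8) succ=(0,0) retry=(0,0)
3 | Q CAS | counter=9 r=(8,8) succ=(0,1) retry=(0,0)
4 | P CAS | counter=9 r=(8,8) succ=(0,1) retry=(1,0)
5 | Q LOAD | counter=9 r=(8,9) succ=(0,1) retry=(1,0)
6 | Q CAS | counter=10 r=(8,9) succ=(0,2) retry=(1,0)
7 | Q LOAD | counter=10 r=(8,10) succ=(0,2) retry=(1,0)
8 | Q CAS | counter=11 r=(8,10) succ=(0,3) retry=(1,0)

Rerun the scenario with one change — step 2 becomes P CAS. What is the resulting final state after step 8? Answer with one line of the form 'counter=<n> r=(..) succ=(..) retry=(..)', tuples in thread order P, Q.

(re-executing from step 2 with the substitution; state before step 2: counter=8 r=(8,0) succ=(0,0) retry=(0,0))
2 | P CAS | counter=9 r=(8,0) succ=(1,0) retry=(0,0)
3 | Q CAS | counter=9 r=(8,0) succ=(1,0) retry=(0,1)
4 | P CAS | counter=9 r=(8,0) succ=(1,0) retry=(1,1)
5 | Q LOAD | counter=9 r=(8,9) succ=(1,0) retry=(1,1)
6 | Q CAS | counter=10 r=(8,9) succ=(1,1) retry=(1,1)
7 | Q LOAD | counter=10 r=(8,10) succ=(1,1) retry=(1,1)
8 | Q CAS | counter=11 r=(8,10) succ=(1,2) retry=(1,1)

counter=11 r=(8,10) succ=(1,2) retry=(1,1)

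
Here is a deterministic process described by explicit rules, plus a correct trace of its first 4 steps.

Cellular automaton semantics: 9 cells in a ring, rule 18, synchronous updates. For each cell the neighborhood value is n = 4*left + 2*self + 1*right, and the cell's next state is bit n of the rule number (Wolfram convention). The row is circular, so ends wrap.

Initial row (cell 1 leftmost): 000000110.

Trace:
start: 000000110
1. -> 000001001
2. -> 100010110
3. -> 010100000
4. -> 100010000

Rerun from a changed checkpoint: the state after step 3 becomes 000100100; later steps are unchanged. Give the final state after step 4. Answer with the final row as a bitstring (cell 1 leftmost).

state after step 3 := 000100100
4. -> 001011010

001011010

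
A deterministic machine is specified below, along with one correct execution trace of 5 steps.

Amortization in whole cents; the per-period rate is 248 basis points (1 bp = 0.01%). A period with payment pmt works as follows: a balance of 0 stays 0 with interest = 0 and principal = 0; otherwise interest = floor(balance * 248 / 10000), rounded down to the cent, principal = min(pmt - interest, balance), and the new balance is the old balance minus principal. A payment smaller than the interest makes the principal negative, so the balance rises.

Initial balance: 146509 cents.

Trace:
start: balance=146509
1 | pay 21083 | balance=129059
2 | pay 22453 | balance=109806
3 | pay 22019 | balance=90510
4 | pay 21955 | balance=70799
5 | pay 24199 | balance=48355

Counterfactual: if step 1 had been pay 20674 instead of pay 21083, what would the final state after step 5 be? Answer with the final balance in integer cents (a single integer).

(re-executing from step 1 with the substitution; state before step 1: balance=146509)
1 | pay 20674 | balance=129468
2 | pay 22453 | balance=110225
3 | pay 22019 | balance=90939
4 | pay 21955 | balance=71239
5 | pay 24199 | balance=48806

48806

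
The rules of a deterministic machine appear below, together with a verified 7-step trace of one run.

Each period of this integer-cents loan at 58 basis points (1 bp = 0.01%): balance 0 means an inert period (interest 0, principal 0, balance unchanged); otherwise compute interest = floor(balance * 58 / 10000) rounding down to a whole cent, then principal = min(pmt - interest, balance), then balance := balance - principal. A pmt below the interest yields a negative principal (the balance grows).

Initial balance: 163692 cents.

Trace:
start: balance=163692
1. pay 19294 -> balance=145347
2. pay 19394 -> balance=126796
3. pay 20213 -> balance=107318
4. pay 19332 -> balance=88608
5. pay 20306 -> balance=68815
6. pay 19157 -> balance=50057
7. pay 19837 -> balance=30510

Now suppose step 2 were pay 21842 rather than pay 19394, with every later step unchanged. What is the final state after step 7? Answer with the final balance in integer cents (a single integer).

27990

(re-executing from step 2 with the substitution; state before step 2: balance=145347)
2. pay 21842 -> balance=124348
3. pay 20213 -> balance=104856
4. pay 19332 -> balance=86132
5. pay 20306 -> balance=66325
6. pay 19157 -> balance=47552
7. pay 19837 -> balance=27990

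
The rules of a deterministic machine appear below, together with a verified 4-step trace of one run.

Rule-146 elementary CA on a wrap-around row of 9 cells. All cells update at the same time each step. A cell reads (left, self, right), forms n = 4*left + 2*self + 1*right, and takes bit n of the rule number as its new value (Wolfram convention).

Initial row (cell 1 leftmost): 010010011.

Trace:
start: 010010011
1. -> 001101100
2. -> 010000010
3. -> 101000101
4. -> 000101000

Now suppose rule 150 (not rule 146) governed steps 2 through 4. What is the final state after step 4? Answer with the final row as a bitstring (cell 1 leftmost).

(re-executing steps 2..4 under rule 150; state before step 2: 001101100)
2. -> 010000010
3. -> 111000111
4. -> 110101011

110101011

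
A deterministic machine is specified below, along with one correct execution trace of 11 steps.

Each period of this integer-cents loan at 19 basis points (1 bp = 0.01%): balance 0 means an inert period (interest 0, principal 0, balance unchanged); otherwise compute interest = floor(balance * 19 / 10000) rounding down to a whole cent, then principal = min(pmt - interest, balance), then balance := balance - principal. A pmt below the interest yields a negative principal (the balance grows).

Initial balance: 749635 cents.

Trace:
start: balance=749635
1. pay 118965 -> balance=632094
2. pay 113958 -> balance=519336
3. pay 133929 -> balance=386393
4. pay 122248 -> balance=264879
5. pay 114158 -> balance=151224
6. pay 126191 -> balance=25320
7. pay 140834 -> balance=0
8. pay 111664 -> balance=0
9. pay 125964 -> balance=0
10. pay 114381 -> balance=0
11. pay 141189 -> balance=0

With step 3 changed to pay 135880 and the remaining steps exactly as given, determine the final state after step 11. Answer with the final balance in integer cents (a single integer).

0

(re-executing from step 3 with the substitution; state before step 3: balance=519336)
3. pay 135880 -> balance=384442
4. pay 122248 -> balance=262924
5. pay 114158 -> balance=149265
6. pay 126191 -> balance=23357
7. pay 140834 -> balance=0
8. pay 111664 -> balance=0
9. pay 125964 -> balance=0
10. pay 114381 -> balance=0
11. pay 141189 -> balance=0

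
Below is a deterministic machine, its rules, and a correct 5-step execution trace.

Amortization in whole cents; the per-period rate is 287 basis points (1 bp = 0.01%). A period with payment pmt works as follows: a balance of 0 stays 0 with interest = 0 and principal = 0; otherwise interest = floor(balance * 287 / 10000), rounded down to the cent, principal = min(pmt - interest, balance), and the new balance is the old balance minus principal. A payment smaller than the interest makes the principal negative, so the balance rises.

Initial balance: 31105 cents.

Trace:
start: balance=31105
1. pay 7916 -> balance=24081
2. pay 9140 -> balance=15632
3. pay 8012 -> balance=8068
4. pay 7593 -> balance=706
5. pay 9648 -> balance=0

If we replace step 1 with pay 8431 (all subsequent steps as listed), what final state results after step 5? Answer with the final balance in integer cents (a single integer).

(re-executing from step 1 with the substitution; state before step 1: balance=31105)
1. pay 8431 -> balance=23566
2. pay 9140 -> balance=15102
3. pay 8012 -> balance=7523
4. pay 7593 -> balance=145
5. pay 9648 -> balance=0

0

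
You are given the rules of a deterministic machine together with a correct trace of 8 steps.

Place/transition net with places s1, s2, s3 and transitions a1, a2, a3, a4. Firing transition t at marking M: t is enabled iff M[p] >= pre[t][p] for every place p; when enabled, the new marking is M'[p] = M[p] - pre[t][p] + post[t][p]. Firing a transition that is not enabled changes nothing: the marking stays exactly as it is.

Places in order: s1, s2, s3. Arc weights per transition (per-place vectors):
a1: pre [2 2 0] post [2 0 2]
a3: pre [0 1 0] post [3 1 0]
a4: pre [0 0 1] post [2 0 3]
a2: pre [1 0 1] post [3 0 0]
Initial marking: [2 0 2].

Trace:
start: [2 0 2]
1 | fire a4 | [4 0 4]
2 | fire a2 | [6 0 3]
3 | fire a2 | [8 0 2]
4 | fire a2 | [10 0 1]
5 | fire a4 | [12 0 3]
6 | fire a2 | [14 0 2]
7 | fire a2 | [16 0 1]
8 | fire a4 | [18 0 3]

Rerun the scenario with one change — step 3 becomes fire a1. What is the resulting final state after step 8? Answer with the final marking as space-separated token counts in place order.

(re-executing from step 3 with the substitution; state before step 3: [6 0 3])
3 | fire a1 | [6 0 3]
4 | fire a2 | [8 0 2]
5 | fire a4 | [10 0 4]
6 | fire a2 | [12 0 3]
7 | fire a2 | [14 0 2]
8 | fire a4 | [16 0 4]

16 0 4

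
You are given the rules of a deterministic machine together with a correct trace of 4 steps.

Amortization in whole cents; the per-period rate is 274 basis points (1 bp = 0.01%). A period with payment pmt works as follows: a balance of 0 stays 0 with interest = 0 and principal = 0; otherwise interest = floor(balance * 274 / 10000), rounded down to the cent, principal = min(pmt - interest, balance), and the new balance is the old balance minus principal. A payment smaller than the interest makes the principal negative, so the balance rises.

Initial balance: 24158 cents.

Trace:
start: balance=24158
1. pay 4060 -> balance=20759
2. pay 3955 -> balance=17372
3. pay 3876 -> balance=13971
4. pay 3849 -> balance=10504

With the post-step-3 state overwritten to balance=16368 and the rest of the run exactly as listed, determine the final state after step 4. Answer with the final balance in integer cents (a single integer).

state after step 3 := balance=16368
4. pay 3849 -> balance=12967

12967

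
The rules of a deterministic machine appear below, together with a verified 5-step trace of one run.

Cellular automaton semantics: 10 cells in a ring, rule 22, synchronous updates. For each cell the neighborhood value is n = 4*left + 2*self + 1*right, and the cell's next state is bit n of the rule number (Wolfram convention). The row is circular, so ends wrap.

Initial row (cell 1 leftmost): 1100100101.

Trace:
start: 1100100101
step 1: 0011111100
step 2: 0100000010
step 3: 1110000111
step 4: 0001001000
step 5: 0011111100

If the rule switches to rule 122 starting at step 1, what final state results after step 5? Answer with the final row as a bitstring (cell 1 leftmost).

(re-executing steps 1..5 under rule 122; state before step 1: 1100100101)
step 1: 0111011011
step 2: 1101111111
step 3: 0111000000
step 4: 1101100000
step 5: 1111110001

1111110001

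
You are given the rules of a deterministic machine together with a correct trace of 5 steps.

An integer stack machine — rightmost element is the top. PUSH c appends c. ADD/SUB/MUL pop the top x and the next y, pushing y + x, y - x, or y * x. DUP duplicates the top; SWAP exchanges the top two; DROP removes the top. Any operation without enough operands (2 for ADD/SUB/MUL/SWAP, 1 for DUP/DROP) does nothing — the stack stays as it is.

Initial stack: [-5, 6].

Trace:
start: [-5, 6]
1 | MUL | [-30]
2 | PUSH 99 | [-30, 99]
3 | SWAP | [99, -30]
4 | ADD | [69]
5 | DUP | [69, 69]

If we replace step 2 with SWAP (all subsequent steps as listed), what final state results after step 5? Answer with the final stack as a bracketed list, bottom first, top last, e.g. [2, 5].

(re-executing from step 2 with the substitution; state before step 2: [-30])
2 | SWAP | [-30]
3 | SWAP | [-30]
4 | ADD | [-30]
5 | DUP | [-30, -30]

[-30, -30]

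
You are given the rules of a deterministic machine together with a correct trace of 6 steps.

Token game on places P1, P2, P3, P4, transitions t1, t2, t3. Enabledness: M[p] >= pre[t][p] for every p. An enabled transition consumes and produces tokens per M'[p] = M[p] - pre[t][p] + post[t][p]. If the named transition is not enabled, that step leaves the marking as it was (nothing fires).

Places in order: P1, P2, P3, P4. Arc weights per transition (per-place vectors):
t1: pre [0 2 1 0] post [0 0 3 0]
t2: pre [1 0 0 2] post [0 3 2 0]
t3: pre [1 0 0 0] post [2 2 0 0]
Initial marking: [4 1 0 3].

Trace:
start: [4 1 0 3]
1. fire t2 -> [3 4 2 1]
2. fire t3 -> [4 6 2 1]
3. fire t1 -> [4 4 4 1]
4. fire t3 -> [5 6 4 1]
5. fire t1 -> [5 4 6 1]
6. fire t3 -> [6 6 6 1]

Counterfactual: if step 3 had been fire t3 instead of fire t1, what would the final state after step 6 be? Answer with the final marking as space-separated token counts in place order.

(re-executing from step 3 with the substitution; state before step 3: [4 6 2 1])
3. fire t3 -> [5 8 2 1]
4. fire t3 -> [6 10 2 1]
5. fire t1 -> [6 8 4 1]
6. fire t3 -> [7 10 4 1]

7 10 4 1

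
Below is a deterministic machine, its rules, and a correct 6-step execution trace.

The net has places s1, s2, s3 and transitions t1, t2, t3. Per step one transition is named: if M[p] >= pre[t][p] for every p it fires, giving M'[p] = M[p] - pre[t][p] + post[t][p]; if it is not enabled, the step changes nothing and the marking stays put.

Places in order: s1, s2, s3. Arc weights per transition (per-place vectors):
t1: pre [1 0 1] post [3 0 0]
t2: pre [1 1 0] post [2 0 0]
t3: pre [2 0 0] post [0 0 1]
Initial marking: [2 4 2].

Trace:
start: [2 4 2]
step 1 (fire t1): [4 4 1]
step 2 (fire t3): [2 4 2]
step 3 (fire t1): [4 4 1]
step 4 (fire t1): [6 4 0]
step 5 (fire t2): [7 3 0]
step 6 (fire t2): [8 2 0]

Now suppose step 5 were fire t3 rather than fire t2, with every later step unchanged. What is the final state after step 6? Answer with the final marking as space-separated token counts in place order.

(re-executing from step 5 with the substitution; state before step 5: [6 4 0])
step 5 (fire t3): [4 4 1]
step 6 (fire t2): [5 3 1]

5 3 1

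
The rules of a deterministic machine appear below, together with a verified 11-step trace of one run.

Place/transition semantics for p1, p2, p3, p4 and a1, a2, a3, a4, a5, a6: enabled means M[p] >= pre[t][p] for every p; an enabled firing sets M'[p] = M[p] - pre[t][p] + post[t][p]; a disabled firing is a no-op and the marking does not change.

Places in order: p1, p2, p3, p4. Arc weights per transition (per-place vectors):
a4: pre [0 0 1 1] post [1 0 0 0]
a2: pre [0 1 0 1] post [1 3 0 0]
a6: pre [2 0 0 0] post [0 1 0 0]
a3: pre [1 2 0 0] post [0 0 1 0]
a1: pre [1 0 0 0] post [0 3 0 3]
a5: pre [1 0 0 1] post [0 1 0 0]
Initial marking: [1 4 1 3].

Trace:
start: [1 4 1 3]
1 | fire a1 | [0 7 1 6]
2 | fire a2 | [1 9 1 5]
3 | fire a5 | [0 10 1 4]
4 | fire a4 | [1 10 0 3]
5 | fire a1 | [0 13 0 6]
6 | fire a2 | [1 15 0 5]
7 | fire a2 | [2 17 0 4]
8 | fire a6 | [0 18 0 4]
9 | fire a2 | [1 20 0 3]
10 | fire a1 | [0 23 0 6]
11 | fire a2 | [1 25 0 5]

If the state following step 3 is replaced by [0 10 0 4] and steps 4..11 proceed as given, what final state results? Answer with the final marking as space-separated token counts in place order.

1 22 0 3

state after step 3 := [0 10 0 4]
4 | fire a4 | [0 10 0 4]
5 | fire a1 | [0 10 0 4]
6 | fire a2 | [1 12 0 3]
7 | fire a2 | [2 14 0 2]
8 | fire a6 | [0 15 0 2]
9 | fire a2 | [1 17 0 1]
10 | fire a1 | [0 20 0 4]
11 | fire a2 | [1 22 0 3]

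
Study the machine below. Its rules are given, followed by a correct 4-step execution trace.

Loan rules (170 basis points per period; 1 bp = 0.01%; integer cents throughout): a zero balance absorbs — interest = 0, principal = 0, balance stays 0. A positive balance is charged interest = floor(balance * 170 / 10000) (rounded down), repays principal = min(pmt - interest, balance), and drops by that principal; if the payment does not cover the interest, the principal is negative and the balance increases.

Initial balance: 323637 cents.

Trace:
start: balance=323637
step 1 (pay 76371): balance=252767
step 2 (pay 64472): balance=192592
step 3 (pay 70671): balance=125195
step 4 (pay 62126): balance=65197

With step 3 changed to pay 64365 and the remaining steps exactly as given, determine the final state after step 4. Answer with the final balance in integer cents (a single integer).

(re-executing from step 3 with the substitution; state before step 3: balance=192592)
step 3 (pay 64365): balance=131501
step 4 (pay 62126): balance=71610

71610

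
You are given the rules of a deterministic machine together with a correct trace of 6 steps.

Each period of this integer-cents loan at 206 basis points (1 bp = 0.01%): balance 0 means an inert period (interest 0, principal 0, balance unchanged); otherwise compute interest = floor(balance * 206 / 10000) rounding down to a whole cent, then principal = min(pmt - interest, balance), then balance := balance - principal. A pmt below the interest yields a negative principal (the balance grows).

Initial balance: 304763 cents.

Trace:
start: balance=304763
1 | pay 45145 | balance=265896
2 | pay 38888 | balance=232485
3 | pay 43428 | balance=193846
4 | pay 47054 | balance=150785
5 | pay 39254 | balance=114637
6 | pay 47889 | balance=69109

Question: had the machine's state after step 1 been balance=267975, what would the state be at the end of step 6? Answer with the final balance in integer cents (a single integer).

71409

state after step 1 := balance=267975
2 | pay 38888 | balance=234607
3 | pay 43428 | balance=196011
4 | pay 47054 | balance=152994
5 | pay 39254 | balance=116891
6 | pay 47889 | balance=71409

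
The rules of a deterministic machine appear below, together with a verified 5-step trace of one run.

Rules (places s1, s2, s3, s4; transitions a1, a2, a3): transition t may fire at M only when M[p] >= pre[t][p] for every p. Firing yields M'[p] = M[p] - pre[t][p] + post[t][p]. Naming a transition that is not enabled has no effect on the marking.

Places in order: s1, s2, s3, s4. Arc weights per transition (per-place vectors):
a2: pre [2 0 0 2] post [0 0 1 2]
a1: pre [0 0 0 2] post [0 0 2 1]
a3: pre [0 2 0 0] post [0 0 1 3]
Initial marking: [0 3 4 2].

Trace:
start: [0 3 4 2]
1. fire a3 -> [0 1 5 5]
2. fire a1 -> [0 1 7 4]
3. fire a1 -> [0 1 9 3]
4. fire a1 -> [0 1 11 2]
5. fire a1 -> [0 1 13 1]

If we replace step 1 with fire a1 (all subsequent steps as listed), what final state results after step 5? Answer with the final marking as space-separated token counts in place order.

(re-executing from step 1 with the substitution; state before step 1: [0 3 4 2])
1. fire a1 -> [0 3 6 1]
2. fire a1 -> [0 3 6 1]
3. fire a1 -> [0 3 6 1]
4. fire a1 -> [0 3 6 1]
5. fire a1 -> [0 3 6 1]

0 3 6 1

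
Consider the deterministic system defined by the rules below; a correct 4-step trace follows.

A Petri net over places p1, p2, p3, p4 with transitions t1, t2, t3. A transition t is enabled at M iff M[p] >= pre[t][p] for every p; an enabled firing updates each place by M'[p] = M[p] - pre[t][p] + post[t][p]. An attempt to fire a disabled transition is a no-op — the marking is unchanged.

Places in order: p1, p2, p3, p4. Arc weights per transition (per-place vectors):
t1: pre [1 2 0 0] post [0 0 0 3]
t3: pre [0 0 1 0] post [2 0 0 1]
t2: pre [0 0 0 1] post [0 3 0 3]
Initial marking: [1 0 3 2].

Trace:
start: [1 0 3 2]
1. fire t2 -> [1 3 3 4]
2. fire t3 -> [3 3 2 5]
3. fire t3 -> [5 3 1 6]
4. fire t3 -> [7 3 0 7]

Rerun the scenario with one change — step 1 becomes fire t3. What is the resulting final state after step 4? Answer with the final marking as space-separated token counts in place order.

7 0 0 5

(re-executing from step 1 with the substitution; state before step 1: [1 0 3 2])
1. fire t3 -> [3 0 2 3]
2. fire t3 -> [5 0 1 4]
3. fire t3 -> [7 0 0 5]
4. fire t3 -> [7 0 0 5]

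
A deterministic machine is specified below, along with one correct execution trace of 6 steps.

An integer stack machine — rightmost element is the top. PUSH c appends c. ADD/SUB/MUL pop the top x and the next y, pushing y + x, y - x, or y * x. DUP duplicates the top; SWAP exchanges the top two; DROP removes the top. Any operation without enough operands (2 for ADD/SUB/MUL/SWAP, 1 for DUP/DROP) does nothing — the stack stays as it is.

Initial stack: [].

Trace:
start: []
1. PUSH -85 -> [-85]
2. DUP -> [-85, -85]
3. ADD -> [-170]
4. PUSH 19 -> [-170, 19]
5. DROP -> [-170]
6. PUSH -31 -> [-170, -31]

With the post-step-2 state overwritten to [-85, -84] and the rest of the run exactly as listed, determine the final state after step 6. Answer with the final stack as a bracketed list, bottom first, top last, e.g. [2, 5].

state after step 2 := [-85, -84]
3. ADD -> [-169]
4. PUSH 19 -> [-169, 19]
5. DROP -> [-169]
6. PUSH -31 -> [-169, -31]

[-169, -31]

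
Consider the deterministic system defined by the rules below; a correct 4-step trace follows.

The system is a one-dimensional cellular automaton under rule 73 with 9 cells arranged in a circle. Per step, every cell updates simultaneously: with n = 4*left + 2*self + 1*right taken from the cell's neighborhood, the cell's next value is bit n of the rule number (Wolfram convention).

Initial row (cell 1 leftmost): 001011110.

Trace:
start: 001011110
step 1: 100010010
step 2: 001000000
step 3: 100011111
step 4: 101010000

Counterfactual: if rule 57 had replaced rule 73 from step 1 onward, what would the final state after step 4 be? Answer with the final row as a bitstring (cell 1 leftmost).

(re-executing steps 1..4 under rule 57; state before step 1: 001011110)
step 1: 100110001
step 2: 010101101
step 3: 101011010
step 4: 010110101

010110101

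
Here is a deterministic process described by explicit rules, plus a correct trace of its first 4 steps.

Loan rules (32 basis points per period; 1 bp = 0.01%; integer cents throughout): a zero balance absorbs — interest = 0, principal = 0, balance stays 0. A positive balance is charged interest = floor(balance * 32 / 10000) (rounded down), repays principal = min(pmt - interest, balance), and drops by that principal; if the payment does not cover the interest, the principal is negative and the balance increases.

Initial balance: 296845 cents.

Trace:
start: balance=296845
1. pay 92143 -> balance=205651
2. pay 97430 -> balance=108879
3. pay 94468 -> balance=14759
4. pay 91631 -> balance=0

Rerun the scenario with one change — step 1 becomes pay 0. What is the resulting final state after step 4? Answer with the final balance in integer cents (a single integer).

16204

(re-executing from step 1 with the substitution; state before step 1: balance=296845)
1. pay 0 -> balance=297794
2. pay 97430 -> balance=201316
3. pay 94468 -> balance=107492
4. pay 91631 -> balance=16204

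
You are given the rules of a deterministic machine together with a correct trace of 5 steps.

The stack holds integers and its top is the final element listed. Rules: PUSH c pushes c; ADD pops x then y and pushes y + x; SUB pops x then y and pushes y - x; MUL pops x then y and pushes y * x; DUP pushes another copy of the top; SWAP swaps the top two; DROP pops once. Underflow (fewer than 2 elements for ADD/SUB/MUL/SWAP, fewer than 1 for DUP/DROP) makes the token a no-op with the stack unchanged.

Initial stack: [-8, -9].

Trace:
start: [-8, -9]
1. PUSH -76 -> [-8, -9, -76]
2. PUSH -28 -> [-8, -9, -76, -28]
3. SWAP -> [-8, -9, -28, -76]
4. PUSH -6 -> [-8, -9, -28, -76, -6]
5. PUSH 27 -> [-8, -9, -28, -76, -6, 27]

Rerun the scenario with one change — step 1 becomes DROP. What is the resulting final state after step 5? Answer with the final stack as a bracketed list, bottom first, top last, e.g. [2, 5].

[-28, -8, -6, 27]

(re-executing from step 1 with the substitution; state before step 1: [-8, -9])
1. DROP -> [-8]
2. PUSH -28 -> [-8, -28]
3. SWAP -> [-28, -8]
4. PUSH -6 -> [-28, -8, -6]
5. PUSH 27 -> [-28, -8, -6, 27]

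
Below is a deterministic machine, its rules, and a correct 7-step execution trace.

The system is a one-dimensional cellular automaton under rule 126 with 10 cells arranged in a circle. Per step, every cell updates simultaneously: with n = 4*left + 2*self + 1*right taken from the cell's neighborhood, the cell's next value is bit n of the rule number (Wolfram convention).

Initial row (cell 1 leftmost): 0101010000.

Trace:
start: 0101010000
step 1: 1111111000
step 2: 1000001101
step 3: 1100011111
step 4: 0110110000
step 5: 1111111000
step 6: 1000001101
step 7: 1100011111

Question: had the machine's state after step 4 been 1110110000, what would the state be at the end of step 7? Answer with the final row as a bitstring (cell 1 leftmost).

0011011000

state after step 4 := 1110110000
step 5: 1011111001
step 6: 1110001111
step 7: 0011011000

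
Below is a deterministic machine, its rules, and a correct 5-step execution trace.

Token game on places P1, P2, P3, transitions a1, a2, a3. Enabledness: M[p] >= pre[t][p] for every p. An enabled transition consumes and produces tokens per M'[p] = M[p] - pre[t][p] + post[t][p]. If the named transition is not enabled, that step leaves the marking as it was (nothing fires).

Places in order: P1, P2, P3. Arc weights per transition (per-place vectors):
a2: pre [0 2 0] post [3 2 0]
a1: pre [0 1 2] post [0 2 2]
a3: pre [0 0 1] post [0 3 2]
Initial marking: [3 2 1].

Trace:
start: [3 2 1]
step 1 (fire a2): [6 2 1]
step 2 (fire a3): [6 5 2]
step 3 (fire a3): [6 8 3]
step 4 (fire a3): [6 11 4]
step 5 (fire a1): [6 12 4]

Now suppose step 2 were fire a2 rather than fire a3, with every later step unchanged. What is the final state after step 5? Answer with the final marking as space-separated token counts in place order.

(re-executing from step 2 with the substitution; state before step 2: [6 2 1])
step 2 (fire a2): [9 2 1]
step 3 (fire a3): [9 5 2]
step 4 (fire a3): [9 8 3]
step 5 (fire a1): [9 9 3]

9 9 3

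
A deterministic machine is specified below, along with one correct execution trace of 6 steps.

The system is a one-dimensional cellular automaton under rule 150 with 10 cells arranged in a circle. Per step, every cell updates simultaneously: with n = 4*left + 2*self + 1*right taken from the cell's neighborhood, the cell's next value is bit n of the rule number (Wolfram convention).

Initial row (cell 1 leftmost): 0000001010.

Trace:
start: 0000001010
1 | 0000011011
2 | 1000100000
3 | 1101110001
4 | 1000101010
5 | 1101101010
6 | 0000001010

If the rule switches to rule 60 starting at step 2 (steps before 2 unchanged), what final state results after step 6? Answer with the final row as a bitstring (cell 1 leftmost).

1110110111

(re-executing steps 2..6 under rule 60; state before step 2: 0000011011)
2 | 1000010110
3 | 1100011101
4 | 0010010011
5 | 1011011010
6 | 1110110111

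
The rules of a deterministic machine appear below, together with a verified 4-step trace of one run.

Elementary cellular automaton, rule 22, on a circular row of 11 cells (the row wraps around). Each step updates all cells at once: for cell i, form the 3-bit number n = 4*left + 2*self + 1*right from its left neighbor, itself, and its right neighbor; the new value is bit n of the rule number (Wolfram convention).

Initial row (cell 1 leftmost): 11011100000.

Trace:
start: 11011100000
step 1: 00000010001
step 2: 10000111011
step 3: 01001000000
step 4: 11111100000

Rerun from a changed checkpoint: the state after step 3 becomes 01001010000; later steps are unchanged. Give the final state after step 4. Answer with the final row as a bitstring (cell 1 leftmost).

11111011000

state after step 3 := 01001010000
step 4: 11111011000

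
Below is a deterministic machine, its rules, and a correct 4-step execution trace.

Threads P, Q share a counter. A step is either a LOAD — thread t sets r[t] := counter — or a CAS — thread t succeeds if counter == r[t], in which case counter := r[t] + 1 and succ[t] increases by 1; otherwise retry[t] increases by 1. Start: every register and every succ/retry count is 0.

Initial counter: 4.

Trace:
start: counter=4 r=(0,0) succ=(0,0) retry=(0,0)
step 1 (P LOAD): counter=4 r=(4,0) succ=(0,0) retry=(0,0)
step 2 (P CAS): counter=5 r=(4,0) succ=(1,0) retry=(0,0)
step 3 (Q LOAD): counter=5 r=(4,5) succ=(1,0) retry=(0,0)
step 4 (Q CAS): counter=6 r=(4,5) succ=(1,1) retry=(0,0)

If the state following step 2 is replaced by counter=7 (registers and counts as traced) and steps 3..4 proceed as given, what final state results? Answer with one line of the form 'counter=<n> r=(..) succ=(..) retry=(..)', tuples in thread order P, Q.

counter=8 r=(4,7) succ=(1,1) retry=(0,0)

state after step 2 := counter=7 r=(4,0) succ=(1,0) retry=(0,0)
step 3 (Q LOAD): counter=7 r=(4,7) succ=(1,0) retry=(0,0)
step 4 (Q CAS): counter=8 r=(4,7) succ=(1,1) retry=(0,0)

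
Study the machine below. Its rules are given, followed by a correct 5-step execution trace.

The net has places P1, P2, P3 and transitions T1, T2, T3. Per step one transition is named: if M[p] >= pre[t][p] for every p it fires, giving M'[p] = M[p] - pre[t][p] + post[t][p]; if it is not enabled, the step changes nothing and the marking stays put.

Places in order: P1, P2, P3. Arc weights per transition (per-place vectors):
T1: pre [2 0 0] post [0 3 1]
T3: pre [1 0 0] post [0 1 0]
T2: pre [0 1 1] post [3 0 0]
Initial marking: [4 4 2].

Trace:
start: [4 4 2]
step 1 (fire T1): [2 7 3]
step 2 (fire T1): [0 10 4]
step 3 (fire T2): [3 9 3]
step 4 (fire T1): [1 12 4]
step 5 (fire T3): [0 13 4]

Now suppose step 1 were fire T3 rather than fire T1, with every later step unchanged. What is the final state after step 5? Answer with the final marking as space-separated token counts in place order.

1 11 3

(re-executing from step 1 with the substitution; state before step 1: [4 4 2])
step 1 (fire T3): [3 5 2]
step 2 (fire T1): [1 8 3]
step 3 (fire T2): [4 7 2]
step 4 (fire T1): [2 10 3]
step 5 (fire T3): [1 11 3]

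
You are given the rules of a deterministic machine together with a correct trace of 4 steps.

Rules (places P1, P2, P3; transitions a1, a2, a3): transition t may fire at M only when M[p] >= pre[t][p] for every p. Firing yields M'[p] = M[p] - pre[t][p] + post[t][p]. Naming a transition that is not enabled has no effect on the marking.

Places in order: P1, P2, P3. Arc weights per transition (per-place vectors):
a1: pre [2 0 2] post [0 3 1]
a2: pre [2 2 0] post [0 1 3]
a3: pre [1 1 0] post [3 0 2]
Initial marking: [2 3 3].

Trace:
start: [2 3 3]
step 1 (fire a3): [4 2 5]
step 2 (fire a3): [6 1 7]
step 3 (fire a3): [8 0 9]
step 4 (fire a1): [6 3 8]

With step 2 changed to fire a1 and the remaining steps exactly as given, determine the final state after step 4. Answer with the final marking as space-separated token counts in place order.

2 7 5

(re-executing from step 2 with the substitution; state before step 2: [4 2 5])
step 2 (fire a1): [2 5 4]
step 3 (fire a3): [4 4 6]
step 4 (fire a1): [2 7 5]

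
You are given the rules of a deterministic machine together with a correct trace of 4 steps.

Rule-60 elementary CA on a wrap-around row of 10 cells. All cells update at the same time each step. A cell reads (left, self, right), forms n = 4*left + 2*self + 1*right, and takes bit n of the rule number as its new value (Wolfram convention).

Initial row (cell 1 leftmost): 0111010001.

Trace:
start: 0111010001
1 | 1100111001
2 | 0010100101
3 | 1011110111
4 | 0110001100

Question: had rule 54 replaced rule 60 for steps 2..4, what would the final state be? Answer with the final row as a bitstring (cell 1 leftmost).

(re-executing steps 2..4 under rule 54; state before step 2: 1100111001)
2 | 0011000110
3 | 0100101001
4 | 1111111111

1111111111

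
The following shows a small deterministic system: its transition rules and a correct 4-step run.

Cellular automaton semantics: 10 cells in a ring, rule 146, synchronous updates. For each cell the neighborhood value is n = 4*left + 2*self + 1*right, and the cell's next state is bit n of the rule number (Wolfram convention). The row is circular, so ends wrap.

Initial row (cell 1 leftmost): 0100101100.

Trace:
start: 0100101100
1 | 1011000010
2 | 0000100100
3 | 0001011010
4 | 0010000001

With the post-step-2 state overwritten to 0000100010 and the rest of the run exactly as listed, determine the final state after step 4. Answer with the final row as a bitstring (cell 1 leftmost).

1010000000

state after step 2 := 0000100010
3 | 0001010101
4 | 1010000000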